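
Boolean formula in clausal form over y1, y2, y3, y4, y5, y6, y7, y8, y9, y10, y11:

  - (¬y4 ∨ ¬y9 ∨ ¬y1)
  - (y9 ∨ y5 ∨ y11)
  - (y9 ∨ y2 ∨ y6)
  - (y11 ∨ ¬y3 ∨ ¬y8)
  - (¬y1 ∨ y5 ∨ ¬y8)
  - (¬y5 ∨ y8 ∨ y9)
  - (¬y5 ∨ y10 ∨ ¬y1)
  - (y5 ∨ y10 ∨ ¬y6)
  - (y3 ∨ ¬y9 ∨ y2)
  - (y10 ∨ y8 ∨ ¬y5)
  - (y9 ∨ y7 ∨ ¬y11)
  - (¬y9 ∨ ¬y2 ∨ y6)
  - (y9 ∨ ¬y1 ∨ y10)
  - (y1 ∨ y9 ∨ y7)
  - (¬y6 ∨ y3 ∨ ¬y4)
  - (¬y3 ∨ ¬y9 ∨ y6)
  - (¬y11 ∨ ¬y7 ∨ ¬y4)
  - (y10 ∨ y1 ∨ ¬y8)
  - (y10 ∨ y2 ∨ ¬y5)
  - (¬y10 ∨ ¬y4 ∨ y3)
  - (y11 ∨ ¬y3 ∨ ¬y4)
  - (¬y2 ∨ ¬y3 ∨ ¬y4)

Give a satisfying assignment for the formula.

y1=1  y2=1  y3=0  y4=0  y5=1  y6=1  y7=1  y8=1  y9=1  y10=1  y11=0

Pure literal: y4 appears only negated; assign y4 = False.
Set y1 = True and propagate.
The remaining clauses are satisfied by y2 = True, y3 = False, y5 = True, y6 = True, y7 = True, y8 = True, y9 = True, y10 = True, y11 = False.
Every clause has at least one true literal under this assignment.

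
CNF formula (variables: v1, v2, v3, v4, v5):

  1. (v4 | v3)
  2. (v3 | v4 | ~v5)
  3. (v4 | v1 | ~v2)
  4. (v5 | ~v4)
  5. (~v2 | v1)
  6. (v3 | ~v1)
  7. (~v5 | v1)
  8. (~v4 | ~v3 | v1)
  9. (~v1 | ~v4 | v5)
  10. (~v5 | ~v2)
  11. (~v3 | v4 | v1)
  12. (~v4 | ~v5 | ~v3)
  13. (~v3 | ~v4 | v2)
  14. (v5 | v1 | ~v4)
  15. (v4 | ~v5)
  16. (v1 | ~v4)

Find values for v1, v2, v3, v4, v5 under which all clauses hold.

Try v1 = True.
  then v3 is forced to True.
For the remaining variables, v2 = True, v4 = False, v5 = False works.

v1=True  v2=True  v3=True  v4=False  v5=False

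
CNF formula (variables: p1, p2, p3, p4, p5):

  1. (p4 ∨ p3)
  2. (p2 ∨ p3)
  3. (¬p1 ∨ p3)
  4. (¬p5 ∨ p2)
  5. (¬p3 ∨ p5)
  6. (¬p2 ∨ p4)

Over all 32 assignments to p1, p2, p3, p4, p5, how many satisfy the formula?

The models are:
  p1=F p2=T p3=F p4=T p5=F
  p1=F p2=T p3=F p4=T p5=T
  p1=F p2=T p3=T p4=T p5=T
  p1=T p2=T p3=T p4=T p5=T
That's 4 in total.

4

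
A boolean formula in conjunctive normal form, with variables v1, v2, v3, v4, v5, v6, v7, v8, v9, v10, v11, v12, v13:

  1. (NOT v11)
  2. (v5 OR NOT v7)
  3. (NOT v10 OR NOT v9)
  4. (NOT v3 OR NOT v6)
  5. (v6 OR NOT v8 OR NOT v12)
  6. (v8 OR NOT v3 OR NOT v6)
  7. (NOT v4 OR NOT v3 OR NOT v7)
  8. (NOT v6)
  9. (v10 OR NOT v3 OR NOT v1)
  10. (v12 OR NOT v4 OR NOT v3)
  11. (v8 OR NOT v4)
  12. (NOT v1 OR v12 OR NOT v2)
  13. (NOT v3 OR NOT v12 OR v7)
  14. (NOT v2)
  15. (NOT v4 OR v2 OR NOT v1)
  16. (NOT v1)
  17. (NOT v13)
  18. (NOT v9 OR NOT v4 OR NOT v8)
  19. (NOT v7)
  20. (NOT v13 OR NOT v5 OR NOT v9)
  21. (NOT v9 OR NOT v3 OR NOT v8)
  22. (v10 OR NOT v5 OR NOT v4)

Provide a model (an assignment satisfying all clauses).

v1=False, v2=False, v3=False, v4=False, v5=False, v6=False, v7=False, v8=False, v9=False, v10=True, v11=False, v12=False, v13=False

The clause (NOT v11) is unit: v11 must be False.
The clause (NOT v6) is unit: v6 must be False.
Unit propagation: (NOT v2) forces v2 = False.
The clause (NOT v1) is unit: v1 must be False.
(NOT v13) is a unit clause, so v13 = False.
(NOT v7) is a unit clause, so v7 = False.
v3 occurs only negated in the remaining clauses — set v3 = False.
Pure literal: v4 appears only negated; assign v4 = False.
Try v8 = False.
Try v9 = False.
v5, v10, v12 are now unconstrained; take v5 = False, v10 = True, v12 = False.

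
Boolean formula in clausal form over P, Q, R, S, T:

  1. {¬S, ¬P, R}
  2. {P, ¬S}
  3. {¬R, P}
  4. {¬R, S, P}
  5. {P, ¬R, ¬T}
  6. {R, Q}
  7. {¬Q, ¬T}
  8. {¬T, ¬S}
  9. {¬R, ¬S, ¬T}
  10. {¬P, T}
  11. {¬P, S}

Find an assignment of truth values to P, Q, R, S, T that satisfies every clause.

P = False, Q = True, R = False, S = False, T = False

Check each clause:
  1. {R, ¬S, ¬P} — ¬S is true.
  2. {P, ¬S} — ¬S is true.
  3. {P, ¬R} — ¬R is true.
  4. {S, P, ¬R} — ¬R is true.
  5. {¬R, P, ¬T} — ¬T is true.
  6. {Q, R} — Q is true.
  7. {¬Q, ¬T} — ¬T is true.
  8. {¬S, ¬T} — ¬T is true.
  9. {¬S, ¬R, ¬T} — ¬T is true.
  10. {¬P, T} — ¬P is true.
  11. {S, ¬P} — ¬P is true.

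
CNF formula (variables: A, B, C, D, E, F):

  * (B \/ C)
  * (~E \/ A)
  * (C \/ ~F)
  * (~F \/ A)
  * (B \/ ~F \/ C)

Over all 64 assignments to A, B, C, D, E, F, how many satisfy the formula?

26

Split on C, then F.
  C=T, F=T: forces A=T; B, D, E free → 2^3 = 8.
  C=T, F=F: B, D free; 3 ways for (A,E) × 2^2 = 12.
  C=F, F=T: a clause becomes empty — 0.
  C=F, F=F: D free; 3 ways for (A,B,E) × 2^1 = 6.
Total: 8 + 12 + 0 + 6 = 26.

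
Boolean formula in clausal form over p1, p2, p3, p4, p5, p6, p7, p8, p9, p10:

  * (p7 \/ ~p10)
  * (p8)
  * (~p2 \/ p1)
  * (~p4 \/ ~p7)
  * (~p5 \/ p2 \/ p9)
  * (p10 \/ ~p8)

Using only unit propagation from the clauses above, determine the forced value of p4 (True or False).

False

Unit clause (p8) sets p8 = True.
From (~p8 \/ p10) and p8 = True: p10 = True.
(p7 \/ ~p10) with p10 = True leaves only p7, so p7 = True.
(~p4 \/ ~p7) with p7 = True leaves only ~p4, so p4 = False.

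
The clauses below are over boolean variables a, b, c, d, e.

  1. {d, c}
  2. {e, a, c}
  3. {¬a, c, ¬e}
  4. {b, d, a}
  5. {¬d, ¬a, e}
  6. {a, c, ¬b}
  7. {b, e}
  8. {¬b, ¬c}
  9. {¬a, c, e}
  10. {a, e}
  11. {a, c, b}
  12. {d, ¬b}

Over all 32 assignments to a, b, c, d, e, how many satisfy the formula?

3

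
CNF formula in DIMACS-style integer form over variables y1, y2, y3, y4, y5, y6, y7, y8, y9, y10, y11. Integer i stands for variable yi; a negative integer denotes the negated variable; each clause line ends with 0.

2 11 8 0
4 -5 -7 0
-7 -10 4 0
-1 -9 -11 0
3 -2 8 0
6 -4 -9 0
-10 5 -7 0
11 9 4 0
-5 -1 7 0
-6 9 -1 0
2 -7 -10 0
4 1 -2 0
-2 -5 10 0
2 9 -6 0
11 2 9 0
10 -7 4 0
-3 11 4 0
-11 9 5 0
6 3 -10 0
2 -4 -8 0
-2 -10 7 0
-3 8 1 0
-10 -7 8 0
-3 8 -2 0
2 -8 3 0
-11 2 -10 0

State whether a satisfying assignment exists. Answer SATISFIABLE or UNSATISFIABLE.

SATISFIABLE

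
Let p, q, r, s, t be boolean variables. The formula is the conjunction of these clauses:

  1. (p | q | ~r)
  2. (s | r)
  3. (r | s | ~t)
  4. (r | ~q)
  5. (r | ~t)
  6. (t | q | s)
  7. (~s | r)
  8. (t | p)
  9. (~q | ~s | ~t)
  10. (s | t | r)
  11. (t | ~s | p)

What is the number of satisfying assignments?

Case analysis on r and s:
  r=T, s=T: remaining (p,q,t) ∈ {(T,F,F); (T,F,T); (T,T,F)} — 3.
  r=T, s=F: remaining (p,q,t) ∈ {(F,T,T); (T,F,T); (T,T,F); (T,T,T)} — 4.
  r=F, s=T: a clause becomes empty — 0.
  r=F, s=F: a clause becomes empty — 0.
Total: 3 + 4 + 0 + 0 = 7.

7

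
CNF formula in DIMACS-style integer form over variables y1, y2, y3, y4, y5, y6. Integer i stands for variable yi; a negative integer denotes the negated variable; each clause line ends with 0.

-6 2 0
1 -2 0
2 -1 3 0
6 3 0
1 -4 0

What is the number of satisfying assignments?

Split on y1, then y2.
  y1=T, y2=T: y4, y5 free; 3 ways for (y3,y6) × 2^2 = 12.
  y1=T, y2=F: remaining (y3,y4,y5,y6) ∈ {(T,F,F,F); (T,F,T,F); (T,T,F,F); (T,T,T,F)} — 4.
  y1=F, y2=T: a clause becomes empty — 0.
  y1=F, y2=F: remaining (y3,y4,y5,y6) ∈ {(T,F,F,F); (T,F,T,F)} — 2.
Total: 12 + 4 + 0 + 2 = 18.

18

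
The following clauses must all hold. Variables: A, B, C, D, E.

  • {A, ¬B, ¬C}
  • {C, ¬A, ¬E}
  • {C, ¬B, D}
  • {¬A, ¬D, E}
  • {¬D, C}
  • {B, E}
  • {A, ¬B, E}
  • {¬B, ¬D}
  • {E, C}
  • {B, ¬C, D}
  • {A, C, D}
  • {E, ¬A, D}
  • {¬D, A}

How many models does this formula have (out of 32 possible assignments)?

The models are:
  A=T B=F C=T D=T E=T
  A=T B=T C=T D=F E=T
Count: 2.

2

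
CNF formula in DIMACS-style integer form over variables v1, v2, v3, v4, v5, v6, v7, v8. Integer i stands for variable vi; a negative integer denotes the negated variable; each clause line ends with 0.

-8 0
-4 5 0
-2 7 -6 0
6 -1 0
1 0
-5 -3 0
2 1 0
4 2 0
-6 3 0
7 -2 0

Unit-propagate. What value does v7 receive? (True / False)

(NOT v8) is a unit clause: v8 = False.
(v1) stands alone — v1 = True.
(v6 OR NOT v1): since v1 = True, the clause reduces to (v6). v6 = True.
In (v3 OR NOT v6), NOT v6 is now false; v3 must hold, so v3 = True.
In (NOT v3 OR NOT v5), NOT v3 is now false; NOT v5 must hold, so v5 = False.
In (v5 OR NOT v4), v5 is now false; NOT v4 must hold, so v4 = False.
From (v4 OR v2) and v4 = False: v2 = True.
From (NOT v6 OR NOT v2 OR v7) and v6 = True, v2 = True: v7 = True.

True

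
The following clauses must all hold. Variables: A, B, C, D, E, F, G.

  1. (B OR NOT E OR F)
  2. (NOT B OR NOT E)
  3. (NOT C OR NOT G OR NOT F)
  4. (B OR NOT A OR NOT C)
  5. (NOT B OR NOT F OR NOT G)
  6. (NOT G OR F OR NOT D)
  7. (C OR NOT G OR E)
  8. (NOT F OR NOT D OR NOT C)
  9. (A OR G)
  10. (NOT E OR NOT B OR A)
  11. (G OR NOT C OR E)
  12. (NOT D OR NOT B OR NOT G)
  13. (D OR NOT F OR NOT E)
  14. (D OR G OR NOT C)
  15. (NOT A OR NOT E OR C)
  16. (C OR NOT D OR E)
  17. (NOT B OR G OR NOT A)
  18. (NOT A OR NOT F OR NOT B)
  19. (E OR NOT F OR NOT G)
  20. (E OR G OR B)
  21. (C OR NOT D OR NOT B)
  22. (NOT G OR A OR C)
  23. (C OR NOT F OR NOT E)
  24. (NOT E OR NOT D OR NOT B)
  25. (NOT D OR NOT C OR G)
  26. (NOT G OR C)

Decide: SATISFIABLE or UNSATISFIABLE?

SATISFIABLE

Set A = True and propagate.
Try B = True.
  then E is forced to False.
  then G is forced to True.
  then F is forced to False.
  then D is forced to False.
  then C is forced to True.
Every clause has at least one true literal under this assignment.
So A = 1  B = 1  C = 1  D = 0  E = 0  F = 0  G = 1 is a satisfying assignment.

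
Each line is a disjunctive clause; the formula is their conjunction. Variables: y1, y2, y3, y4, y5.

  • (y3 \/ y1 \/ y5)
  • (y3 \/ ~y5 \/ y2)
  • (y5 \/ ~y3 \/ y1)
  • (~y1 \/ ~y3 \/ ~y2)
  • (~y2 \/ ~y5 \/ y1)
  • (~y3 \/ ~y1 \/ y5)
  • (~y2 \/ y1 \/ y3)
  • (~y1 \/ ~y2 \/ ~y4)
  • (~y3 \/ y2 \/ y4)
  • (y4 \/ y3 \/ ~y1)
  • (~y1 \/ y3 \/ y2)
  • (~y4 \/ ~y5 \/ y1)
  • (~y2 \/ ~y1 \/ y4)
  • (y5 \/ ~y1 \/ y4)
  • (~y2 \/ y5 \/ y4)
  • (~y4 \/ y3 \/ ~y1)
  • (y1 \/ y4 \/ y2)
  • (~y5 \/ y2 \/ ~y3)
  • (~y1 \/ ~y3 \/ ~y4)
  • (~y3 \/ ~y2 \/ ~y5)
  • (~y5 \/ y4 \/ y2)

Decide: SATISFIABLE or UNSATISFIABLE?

y1 = True:
  y2 = True:
    propagation gives y3=False, y4=False; an empty clause results — contradiction.
  y2 = False:
    propagation gives y3=True, y5=True; an empty clause results — contradiction.
y1 = False:
  y2 = True:
    propagation gives y5=False, y3=True; an empty clause results — contradiction.
  y2 = False:
    propagation gives y4=True, y5=False, y3=True; an empty clause results — contradiction.
Every branch closes, so no satisfying assignment exists.

UNSATISFIABLE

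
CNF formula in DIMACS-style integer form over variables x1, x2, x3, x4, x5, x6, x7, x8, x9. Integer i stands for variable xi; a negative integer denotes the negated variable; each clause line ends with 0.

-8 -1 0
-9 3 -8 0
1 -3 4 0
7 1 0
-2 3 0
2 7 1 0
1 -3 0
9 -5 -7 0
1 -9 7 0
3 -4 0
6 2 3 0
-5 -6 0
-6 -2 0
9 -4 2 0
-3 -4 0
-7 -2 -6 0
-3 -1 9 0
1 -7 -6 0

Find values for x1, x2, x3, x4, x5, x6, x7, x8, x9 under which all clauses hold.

x8 occurs only negated in the remaining clauses — set x8 = False.
Set x1 = True and propagate.
The remaining clauses are satisfied by x2 = True, x3 = True, x4 = False, x5 = True, x6 = False, x7 = False, x9 = True.

x1=T, x2=T, x3=T, x4=F, x5=T, x6=F, x7=F, x8=F, x9=T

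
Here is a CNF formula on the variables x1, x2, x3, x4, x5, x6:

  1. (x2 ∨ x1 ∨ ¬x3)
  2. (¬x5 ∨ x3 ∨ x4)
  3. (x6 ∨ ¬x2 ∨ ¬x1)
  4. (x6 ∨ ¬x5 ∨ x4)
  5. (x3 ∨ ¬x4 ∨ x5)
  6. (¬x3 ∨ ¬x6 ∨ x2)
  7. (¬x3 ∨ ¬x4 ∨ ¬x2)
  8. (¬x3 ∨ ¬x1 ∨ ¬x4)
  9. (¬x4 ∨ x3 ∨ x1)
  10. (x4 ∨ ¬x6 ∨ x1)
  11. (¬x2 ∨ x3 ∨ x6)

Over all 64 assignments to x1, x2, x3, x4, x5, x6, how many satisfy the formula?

11

Split on x3, then x4.
  x3=1, x4=1: a clause becomes empty — 0.
  x3=1, x4=0: remaining (x1,x2,x5,x6) ∈ {(0,1,0,0); (1,0,0,0); (1,1,0,1); (1,1,1,1)} — 4.
  x3=0, x4=1: remaining (x1,x2,x5,x6) ∈ {(1,0,1,0); (1,0,1,1); (1,1,1,1)} — 3.
  x3=0, x4=0: remaining (x1,x2,x5,x6) ∈ {(0,0,0,0); (1,0,0,0); (1,0,0,1); (1,1,0,1)} — 4.
Total: 0 + 4 + 3 + 4 = 11.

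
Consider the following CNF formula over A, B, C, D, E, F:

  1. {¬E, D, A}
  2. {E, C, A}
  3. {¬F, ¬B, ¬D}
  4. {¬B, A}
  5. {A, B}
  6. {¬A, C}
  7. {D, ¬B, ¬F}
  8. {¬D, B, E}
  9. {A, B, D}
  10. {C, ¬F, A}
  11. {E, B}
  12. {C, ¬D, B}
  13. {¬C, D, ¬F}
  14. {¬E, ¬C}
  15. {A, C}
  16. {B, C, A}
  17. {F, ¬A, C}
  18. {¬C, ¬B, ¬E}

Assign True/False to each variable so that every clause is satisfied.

A=1, B=1, C=1, D=1, E=0, F=0

Branch on A: take A = True.
  then C is forced to True.
  then E is forced to False.
  then B is forced to True.
For the remaining variables, D = True, F = False works.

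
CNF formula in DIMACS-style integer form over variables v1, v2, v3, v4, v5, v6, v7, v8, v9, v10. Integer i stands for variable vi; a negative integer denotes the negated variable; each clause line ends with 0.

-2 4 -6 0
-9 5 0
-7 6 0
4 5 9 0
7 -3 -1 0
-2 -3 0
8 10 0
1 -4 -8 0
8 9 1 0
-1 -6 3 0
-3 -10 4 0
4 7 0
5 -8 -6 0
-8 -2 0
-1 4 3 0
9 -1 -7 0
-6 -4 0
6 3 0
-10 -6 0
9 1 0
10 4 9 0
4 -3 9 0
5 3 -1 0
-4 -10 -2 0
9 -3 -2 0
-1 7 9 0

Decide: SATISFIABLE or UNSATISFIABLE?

Pure literal: v2 appears only negated; assign v2 = False.
v5 occurs only positively in the remaining clauses — set v5 = True.
Set v1 = False and propagate.
  then v9 is forced to True.
The remaining clauses are satisfied by v3 = True, v4 = False, v6 = True, v7 = True, v8 = True, v10 = False.
So v1 = 0, v2 = 0, v3 = 1, v4 = 0, v5 = 1, v6 = 1, v7 = 1, v8 = 1, v9 = 1, v10 = 0 is a satisfying assignment.

SATISFIABLE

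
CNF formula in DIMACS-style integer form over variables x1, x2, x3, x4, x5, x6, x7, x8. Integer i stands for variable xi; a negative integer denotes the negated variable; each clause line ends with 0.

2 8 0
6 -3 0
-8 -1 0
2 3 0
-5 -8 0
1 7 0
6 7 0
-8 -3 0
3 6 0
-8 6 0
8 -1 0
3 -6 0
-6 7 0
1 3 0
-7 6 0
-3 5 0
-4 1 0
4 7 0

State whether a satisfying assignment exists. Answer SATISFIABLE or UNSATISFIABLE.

SATISFIABLE

Pure literal: x2 appears only positively; assign x2 = True.
Set x1 = False and propagate.
  then x7 is forced to True.
  then x3 is forced to True.
  then x6 is forced to True.
  then x8 is forced to False.
  then x5 is forced to True.
  then x4 is forced to False.
Every clause has at least one true literal under this assignment.
So x1=False, x2=True, x3=True, x4=False, x5=True, x6=True, x7=True, x8=False is a satisfying assignment.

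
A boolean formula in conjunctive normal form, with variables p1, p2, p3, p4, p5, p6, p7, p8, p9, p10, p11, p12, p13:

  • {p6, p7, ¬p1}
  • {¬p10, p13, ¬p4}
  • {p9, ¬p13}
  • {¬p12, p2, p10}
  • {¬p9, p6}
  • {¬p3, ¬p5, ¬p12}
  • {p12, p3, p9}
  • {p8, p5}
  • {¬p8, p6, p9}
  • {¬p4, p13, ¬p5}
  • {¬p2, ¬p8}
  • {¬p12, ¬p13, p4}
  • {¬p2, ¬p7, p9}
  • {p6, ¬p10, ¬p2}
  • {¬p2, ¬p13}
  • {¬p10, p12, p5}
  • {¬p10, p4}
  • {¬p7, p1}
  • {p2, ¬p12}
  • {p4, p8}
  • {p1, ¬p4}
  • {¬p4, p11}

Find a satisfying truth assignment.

p1 = 1, p2 = 0, p3 = 1, p4 = 0, p5 = 1, p6 = 1, p7 = 0, p8 = 1, p9 = 1, p10 = 0, p11 = 0, p12 = 0, p13 = 1

Check each clause:
  1. {p7, ¬p1, p6} — p6 is true.
  2. {¬p10, ¬p4, p13} — ¬p4 is true.
  3. {¬p13, p9} — p9 is true.
  4. {p10, ¬p12, p2} — ¬p12 is true.
  5. {¬p9, p6} — p6 is true.
  6. {¬p12, ¬p3, ¬p5} — ¬p12 is true.
  7. {p12, p3, p9} — p9 is true.
  8. {p5, p8} — p8 is true.
  9. {p6, p9, ¬p8} — p9 is true.
  10. {¬p4, ¬p5, p13} — ¬p4 is true.
  11. {¬p2, ¬p8} — ¬p2 is true.
  12. {¬p12, p4, ¬p13} — ¬p12 is true.
  13. {¬p7, ¬p2, p9} — p9 is true.
  14. {p6, ¬p2, ¬p10} — p6 is true.
  15. {¬p2, ¬p13} — ¬p2 is true.
  16. {¬p10, p5, p12} — p5 is true.
  17. {¬p10, p4} — ¬p10 is true.
  18. {p1, ¬p7} — p1 is true.
  19. {¬p12, p2} — ¬p12 is true.
  20. {p8, p4} — p8 is true.
  21. {p1, ¬p4} — p1 is true.
  22. {¬p4, p11} — ¬p4 is true.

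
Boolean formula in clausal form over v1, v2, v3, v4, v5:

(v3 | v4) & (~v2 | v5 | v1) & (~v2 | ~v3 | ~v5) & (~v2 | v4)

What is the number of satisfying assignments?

16

Case analysis on v2 and v3:
  v2=1, v3=1: remaining (v1,v4,v5) ∈ {(1,1,0)} — 1.
  v2=1, v3=0: remaining (v1,v4,v5) ∈ {(0,1,1); (1,1,0); (1,1,1)} — 3.
  v2=0, v3=1: v1, v4, v5 free → 2^3 = 8.
  v2=0, v3=0: remaining (v1,v4,v5) ∈ {(0,1,0); (0,1,1); (1,1,0); (1,1,1)} — 4.
Total: 1 + 3 + 8 + 4 = 16.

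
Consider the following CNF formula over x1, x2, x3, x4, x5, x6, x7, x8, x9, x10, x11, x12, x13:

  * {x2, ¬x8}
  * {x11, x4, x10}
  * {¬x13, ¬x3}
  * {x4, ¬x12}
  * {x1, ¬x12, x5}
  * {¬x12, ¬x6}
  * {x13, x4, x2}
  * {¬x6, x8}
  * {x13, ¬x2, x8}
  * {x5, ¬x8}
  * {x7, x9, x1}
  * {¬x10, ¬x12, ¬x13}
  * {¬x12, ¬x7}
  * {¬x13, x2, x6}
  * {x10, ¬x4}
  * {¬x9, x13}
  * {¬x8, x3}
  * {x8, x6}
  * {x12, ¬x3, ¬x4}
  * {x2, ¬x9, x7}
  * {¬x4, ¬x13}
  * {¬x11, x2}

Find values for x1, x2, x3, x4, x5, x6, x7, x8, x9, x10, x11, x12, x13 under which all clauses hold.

x1 occurs only positively in the remaining clauses — set x1 = True.
Pure literal: x5 appears only positively; assign x5 = True.
Try x2 = True.
Branch on x3: take x3 = True.
  then x13 is forced to False.
  then x8 is forced to True.
  then x9 is forced to False.
Try x4 = False.
  then x12 is forced to False.
The remaining clauses are satisfied by x6 = True, x7 = False, x10 = False, x11 = True.

x1=1  x2=1  x3=1  x4=0  x5=1  x6=1  x7=0  x8=1  x9=0  x10=0  x11=1  x12=0  x13=0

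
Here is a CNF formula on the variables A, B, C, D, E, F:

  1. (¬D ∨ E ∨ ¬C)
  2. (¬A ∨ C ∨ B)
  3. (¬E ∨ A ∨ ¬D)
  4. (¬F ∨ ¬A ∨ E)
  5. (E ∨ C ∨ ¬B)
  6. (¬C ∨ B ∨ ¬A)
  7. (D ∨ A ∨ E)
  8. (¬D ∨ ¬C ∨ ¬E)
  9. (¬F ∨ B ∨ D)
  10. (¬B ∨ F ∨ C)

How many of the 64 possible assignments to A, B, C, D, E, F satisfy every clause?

12

Case analysis on C and E:
  C=T, E=T: 5 of the 16 assignments to (A,B,D,F) work.
  C=T, E=F: remaining (A,B,D,F) ∈ {(T,T,F,F)} — 1.
  C=F, E=T: remaining (A,B,D,F) ∈ {(F,F,F,F); (F,T,F,T); (T,T,F,T); (T,T,T,T)} — 4.
  C=F, E=F: remaining (A,B,D,F) ∈ {(F,F,T,F); (F,F,T,T)} — 2.
Total: 5 + 1 + 4 + 2 = 12.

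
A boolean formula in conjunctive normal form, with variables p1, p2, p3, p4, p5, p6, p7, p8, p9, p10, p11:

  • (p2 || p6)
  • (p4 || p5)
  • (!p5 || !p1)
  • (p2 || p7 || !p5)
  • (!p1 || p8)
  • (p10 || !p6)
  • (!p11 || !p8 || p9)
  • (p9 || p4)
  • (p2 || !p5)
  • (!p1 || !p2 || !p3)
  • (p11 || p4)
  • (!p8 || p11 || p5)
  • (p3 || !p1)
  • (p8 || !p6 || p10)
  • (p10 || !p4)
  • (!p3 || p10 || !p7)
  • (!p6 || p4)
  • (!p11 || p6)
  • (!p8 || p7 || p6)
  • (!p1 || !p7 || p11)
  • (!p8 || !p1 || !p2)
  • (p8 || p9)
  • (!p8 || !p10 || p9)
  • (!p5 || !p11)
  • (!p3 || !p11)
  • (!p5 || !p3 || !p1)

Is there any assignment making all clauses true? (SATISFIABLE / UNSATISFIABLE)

SATISFIABLE

p1 occurs only negated in the remaining clauses — set p1 = False.
Pure literal: p9 appears only positively; assign p9 = True.
Try p2 = False.
  then p6 is forced to True.
  then p10 is forced to True.
  then p5 is forced to False.
  then p4 is forced to True.
Set p3 = False and propagate.
The remaining clauses are satisfied by p7 = True, p8 = False, p11 = False.
Every clause has at least one true literal under this assignment.
So p1 = False, p2 = False, p3 = False, p4 = True, p5 = False, p6 = True, p7 = True, p8 = False, p9 = True, p10 = True, p11 = False is a satisfying assignment.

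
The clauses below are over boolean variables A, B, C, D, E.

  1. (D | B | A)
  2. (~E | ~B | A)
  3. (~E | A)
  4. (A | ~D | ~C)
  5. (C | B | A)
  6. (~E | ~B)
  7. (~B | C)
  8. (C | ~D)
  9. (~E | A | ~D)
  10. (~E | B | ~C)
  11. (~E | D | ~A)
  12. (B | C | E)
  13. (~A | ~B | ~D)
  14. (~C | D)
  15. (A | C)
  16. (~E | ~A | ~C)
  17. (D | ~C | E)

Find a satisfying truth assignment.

A=T, B=F, C=T, D=T, E=F

Check each clause:
  1. (B | D | A) — A is true.
  2. (~E | A | ~B) — A is true.
  3. (A | ~E) — A is true.
  4. (~D | A | ~C) — A is true.
  5. (A | B | C) — A is true.
  6. (~E | ~B) — ~E is true.
  7. (C | ~B) — C is true.
  8. (~D | C) — C is true.
  9. (~E | A | ~D) — A is true.
  10. (~C | ~E | B) — ~E is true.
  11. (D | ~A | ~E) — ~E is true.
  12. (C | B | E) — C is true.
  13. (~D | ~B | ~A) — ~B is true.
  14. (D | ~C) — D is true.
  15. (C | A) — A is true.
  16. (~C | ~E | ~A) — ~E is true.
  17. (E | ~C | D) — D is true.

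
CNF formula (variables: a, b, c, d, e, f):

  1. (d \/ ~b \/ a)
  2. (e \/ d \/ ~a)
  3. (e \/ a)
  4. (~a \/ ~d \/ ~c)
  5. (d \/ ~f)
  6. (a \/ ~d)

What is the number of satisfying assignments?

14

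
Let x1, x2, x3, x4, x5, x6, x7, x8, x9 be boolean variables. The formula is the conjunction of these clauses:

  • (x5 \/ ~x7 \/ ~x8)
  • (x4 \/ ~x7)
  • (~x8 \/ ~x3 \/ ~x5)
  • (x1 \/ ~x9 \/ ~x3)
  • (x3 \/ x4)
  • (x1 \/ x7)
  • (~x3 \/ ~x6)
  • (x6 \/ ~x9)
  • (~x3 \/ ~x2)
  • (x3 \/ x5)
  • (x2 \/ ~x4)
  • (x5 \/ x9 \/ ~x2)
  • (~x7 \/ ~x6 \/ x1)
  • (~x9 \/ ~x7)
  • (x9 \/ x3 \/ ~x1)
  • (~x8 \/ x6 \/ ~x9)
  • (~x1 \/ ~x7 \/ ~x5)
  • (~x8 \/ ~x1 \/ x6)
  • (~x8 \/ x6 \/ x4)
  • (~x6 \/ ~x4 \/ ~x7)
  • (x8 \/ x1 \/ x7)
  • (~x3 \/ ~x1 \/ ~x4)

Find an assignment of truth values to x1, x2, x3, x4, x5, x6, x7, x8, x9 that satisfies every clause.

Set x1 = True and propagate.
Branch on x2: take x2 = False.
  then x4 is forced to False.
  then x7 is forced to False.
  then x3 is forced to True.
  then x6 is forced to False.
  then x9 is forced to False.
  then x8 is forced to False.
x5 is now unconstrained; take x5 = True.
Check each clause:
  1. (~x7 \/ ~x8 \/ x5) — ~x8 is true.
  2. (~x7 \/ x4) — ~x7 is true.
  3. (~x5 \/ ~x3 \/ ~x8) — ~x8 is true.
  4. (~x9 \/ x1 \/ ~x3) — x1 is true.
  5. (x3 \/ x4) — x3 is true.
  6. (x7 \/ x1) — x1 is true.
  7. (~x6 \/ ~x3) — ~x6 is true.
  8. (~x9 \/ x6) — ~x9 is true.
  9. (~x2 \/ ~x3) — ~x2 is true.
  10. (x5 \/ x3) — x3 is true.
  11. (~x4 \/ x2) — ~x4 is true.
  12. (~x2 \/ x5 \/ x9) — x5 is true.
  13. (x1 \/ ~x6 \/ ~x7) — x1 is true.
  14. (~x7 \/ ~x9) — ~x7 is true.
  15. (x9 \/ x3 \/ ~x1) — x3 is true.
  16. (~x9 \/ ~x8 \/ x6) — ~x8 is true.
  17. (~x1 \/ ~x7 \/ ~x5) — ~x7 is true.
  18. (~x1 \/ x6 \/ ~x8) — ~x8 is true.
  19. (~x8 \/ x4 \/ x6) — ~x8 is true.
  20. (~x4 \/ ~x6 \/ ~x7) — ~x7 is true.
  21. (x7 \/ x8 \/ x1) — x1 is true.
  22. (~x3 \/ ~x4 \/ ~x1) — ~x4 is true.

x1 = True, x2 = False, x3 = True, x4 = False, x5 = True, x6 = False, x7 = False, x8 = False, x9 = False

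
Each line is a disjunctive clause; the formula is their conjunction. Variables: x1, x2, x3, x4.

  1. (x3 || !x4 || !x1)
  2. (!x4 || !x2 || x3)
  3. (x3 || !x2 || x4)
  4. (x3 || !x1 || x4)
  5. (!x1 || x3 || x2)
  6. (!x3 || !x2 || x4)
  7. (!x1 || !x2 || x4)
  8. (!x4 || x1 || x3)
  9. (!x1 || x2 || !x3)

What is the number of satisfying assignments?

The models are:
  x1=F x2=F x3=F x4=F
  x1=F x2=F x3=T x4=F
  x1=F x2=F x3=T x4=T
  x1=F x2=T x3=T x4=T
  x1=T x2=T x3=T x4=T
That's 5 in total.

5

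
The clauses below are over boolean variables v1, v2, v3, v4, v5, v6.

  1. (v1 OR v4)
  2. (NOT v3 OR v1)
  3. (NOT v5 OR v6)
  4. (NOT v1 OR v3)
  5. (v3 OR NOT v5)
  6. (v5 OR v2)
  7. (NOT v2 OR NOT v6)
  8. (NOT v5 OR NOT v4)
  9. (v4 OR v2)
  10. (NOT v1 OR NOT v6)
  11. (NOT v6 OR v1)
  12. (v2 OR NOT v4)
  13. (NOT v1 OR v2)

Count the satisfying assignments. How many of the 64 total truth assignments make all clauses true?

3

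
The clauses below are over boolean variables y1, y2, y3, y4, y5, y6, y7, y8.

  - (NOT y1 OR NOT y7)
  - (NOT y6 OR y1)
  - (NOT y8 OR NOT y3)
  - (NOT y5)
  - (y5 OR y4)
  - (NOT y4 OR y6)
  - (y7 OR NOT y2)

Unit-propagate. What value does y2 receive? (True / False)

Unit clause (NOT y5) sets y5 = False.
From (y5 OR y4) and y5 = False: y4 = True.
(y6 OR NOT y4) with y4 = True leaves only y6, so y6 = True.
(NOT y6 OR y1): since y6 = True, the clause reduces to (y1). y1 = True.
(NOT y1 OR NOT y7): since y1 = True, the clause reduces to (NOT y7). y7 = False.
From (y7 OR NOT y2) and y7 = False: y2 = False.

False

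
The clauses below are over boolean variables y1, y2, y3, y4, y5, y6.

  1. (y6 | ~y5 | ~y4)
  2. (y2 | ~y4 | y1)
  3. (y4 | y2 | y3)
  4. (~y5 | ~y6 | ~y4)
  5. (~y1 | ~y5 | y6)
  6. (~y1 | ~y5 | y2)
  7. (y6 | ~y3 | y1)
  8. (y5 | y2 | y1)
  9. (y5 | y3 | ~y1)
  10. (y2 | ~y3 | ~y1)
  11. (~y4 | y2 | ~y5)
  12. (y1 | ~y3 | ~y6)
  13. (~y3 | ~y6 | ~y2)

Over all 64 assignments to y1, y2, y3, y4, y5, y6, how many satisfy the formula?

Case analysis on y1 and y2:
  y1=T, y2=T: remaining (y3,y4,y5,y6) ∈ {(F,F,T,T); (T,F,F,F); (T,T,F,F)} — 3.
  y1=T, y2=F: a clause becomes empty — 0.
  y1=F, y2=T: y6 free; 3 ways for (y3,y4,y5) × 2^1 = 6.
  y1=F, y2=F: a clause becomes empty — 0.
Total: 3 + 0 + 6 + 0 = 9.

9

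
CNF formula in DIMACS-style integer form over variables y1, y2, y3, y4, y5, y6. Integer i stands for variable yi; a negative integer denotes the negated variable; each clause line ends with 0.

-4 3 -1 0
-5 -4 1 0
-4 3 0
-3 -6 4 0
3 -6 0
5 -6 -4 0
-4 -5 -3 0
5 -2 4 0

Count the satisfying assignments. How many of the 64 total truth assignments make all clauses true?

Split on y4, then y3.
  y4=T, y3=T: remaining (y1,y2,y5,y6) ∈ {(F,F,F,F); (F,T,F,F); (T,F,F,F); (T,T,F,F)} — 4.
  y4=T, y3=F: a clause becomes empty — 0.
  y4=F, y3=T: y1 free; 3 ways for (y2,y5,y6) × 2^1 = 6.
  y4=F, y3=F: y1 free; 3 ways for (y2,y5,y6) × 2^1 = 6.
Total: 4 + 0 + 6 + 6 = 16.

16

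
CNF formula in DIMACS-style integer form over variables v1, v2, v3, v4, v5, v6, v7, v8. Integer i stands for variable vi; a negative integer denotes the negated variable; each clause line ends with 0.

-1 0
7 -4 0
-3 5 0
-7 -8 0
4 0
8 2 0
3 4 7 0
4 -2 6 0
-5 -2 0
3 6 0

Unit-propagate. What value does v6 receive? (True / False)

True

(NOT v1) stands alone — v1 = False.
(v4) is a unit clause: v4 = True.
(NOT v4 OR v7) with v4 = True leaves only v7, so v7 = True.
In (NOT v8 OR NOT v7), NOT v7 is now false; NOT v8 must hold, so v8 = False.
From (v2 OR v8) and v8 = False: v2 = True.
(NOT v2 OR NOT v5): since v2 = True, the clause reduces to (NOT v5). v5 = False.
(NOT v3 OR v5) with v5 = False leaves only NOT v3, so v3 = False.
(v6 OR v3): since v3 = False, the clause reduces to (v6). v6 = True.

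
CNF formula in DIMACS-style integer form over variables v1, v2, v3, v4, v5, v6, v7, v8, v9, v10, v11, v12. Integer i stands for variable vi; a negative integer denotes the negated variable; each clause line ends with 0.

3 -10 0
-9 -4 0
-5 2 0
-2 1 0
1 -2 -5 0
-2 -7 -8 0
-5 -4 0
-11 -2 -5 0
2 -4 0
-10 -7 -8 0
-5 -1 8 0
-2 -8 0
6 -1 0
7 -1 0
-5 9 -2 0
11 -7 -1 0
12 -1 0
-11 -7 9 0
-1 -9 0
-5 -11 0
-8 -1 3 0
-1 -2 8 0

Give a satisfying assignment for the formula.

v1 = F, v2 = F, v3 = T, v4 = F, v5 = F, v6 = F, v7 = T, v8 = F, v9 = T, v10 = F, v11 = T, v12 = T

v3 occurs only positively in the remaining clauses — set v3 = True.
v4 occurs only negated in the remaining clauses — set v4 = False.
Branch on v1: take v1 = False.
  then v2 is forced to False.
  then v5 is forced to False.
The remaining clauses are satisfied by v6 = False, v7 = True, v8 = False, v9 = True, v10 = False, v11 = True, v12 = True.
Check each clause:
  1. {v3, ¬v10} — v3 is true.
  2. {¬v4, ¬v9} — ¬v4 is true.
  3. {¬v5, v2} — ¬v5 is true.
  4. {v1, ¬v2} — ¬v2 is true.
  5. {¬v2, v1, ¬v5} — ¬v5 is true.
  6. {¬v7, ¬v8, ¬v2} — ¬v8 is true.
  7. {¬v4, ¬v5} — ¬v5 is true.
  8. {¬v5, ¬v2, ¬v11} — ¬v5 is true.
  9. {v2, ¬v4} — ¬v4 is true.
  10. {¬v8, ¬v7, ¬v10} — ¬v8 is true.
  11. {¬v1, v8, ¬v5} — ¬v5 is true.
  12. {¬v2, ¬v8} — ¬v8 is true.
  13. {v6, ¬v1} — ¬v1 is true.
  14. {¬v1, v7} — ¬v1 is true.
  15. {¬v5, v9, ¬v2} — v9 is true.
  16. {¬v1, v11, ¬v7} — v11 is true.
  17. {¬v1, v12} — v12 is true.
  18. {¬v11, ¬v7, v9} — v9 is true.
  19. {¬v1, ¬v9} — ¬v1 is true.
  20. {¬v11, ¬v5} — ¬v5 is true.
  21. {v3, ¬v8, ¬v1} — ¬v8 is true.
  22. {¬v1, ¬v2, v8} — ¬v1 is true.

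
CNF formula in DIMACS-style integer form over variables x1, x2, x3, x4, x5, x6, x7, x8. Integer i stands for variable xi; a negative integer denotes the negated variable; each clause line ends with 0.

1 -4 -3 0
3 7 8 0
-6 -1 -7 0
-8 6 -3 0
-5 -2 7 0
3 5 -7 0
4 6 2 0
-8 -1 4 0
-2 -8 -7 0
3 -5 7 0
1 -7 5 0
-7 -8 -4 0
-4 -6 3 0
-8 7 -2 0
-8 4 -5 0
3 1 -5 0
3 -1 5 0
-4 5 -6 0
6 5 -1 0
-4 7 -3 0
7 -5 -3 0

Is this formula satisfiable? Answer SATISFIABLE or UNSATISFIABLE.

SATISFIABLE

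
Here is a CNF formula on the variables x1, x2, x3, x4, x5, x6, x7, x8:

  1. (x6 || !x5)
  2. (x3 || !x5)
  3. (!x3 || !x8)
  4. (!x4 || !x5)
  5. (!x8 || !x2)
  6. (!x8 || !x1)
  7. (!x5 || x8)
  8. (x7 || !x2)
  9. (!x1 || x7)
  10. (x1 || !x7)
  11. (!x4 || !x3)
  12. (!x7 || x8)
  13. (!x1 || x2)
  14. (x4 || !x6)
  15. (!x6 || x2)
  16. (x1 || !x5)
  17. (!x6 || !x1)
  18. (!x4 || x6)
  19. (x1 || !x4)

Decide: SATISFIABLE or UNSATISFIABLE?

SATISFIABLE

Pure literal: x5 appears only negated; assign x5 = False.
Branch on x1: take x1 = False.
  then x7 is forced to False.
  then x2 is forced to False.
  then x6 is forced to False.
  then x4 is forced to False.
Set x3 = False and propagate.
x8 is now unconstrained; take x8 = False.
So x1=False, x2=False, x3=False, x4=False, x5=False, x6=False, x7=False, x8=False is a satisfying assignment.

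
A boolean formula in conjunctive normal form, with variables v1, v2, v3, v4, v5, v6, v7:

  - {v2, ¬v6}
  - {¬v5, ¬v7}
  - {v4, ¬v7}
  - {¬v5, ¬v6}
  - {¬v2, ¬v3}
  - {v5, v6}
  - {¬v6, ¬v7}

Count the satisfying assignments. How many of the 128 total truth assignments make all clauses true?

16

Case analysis on v6 and v5:
  v6=1, v5=1: a clause becomes empty — 0.
  v6=1, v5=0: remaining (v1,v2,v3,v4,v7) ∈ {(0,1,0,0,0); (0,1,0,1,0); (1,1,0,0,0); (1,1,0,1,0)} — 4.
  v6=0, v5=1: v1, v4 free; 3 ways for (v2,v3,v7) × 2^2 = 12.
  v6=0, v5=0: a clause becomes empty — 0.
Total: 0 + 4 + 12 + 0 = 16.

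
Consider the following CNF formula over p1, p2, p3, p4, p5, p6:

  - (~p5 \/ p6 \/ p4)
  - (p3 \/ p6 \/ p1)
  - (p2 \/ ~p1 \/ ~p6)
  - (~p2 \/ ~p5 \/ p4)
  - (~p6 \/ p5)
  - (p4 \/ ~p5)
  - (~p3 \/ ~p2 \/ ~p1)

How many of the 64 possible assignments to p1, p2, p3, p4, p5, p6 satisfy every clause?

20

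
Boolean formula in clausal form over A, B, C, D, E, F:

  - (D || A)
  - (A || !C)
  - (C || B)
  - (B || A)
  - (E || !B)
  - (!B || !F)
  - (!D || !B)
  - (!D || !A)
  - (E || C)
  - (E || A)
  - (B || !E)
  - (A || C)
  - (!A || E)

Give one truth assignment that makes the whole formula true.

F occurs only negated in the remaining clauses — set F = False.
Try A = True.
  then D is forced to False.
  then E is forced to True.
  then B is forced to True.
C is now unconstrained; take C = True.

A=T, B=T, C=T, D=F, E=T, F=F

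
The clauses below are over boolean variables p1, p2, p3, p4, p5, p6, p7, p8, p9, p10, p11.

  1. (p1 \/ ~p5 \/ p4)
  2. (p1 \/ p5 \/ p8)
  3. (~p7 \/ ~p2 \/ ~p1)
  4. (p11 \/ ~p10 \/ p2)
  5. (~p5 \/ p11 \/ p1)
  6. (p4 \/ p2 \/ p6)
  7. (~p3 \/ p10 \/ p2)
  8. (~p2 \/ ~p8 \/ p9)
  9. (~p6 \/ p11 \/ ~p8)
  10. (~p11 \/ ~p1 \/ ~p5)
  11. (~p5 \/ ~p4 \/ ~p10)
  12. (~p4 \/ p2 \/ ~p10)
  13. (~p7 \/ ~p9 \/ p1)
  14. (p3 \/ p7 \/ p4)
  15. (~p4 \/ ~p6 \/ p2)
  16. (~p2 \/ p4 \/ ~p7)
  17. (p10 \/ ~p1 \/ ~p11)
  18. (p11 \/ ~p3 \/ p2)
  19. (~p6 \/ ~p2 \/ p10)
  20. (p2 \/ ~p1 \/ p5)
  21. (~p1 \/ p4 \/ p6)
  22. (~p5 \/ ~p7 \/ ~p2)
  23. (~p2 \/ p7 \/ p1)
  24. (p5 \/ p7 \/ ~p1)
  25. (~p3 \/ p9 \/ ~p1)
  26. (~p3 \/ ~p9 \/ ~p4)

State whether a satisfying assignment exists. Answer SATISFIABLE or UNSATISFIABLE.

SATISFIABLE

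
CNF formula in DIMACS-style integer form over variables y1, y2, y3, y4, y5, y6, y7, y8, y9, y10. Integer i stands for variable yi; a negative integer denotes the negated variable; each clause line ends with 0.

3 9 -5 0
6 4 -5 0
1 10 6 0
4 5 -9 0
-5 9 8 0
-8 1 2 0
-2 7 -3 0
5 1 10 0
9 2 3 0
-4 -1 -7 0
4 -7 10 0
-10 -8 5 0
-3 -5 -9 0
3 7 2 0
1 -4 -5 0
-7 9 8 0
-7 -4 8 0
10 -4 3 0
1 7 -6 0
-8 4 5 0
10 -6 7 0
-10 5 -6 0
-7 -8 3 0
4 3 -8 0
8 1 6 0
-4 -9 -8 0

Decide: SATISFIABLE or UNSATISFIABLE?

SATISFIABLE

Branch on y1: take y1 = True.
The remaining clauses are satisfied by y2 = False, y3 = True, y4 = True, y5 = False, y6 = False, y7 = False, y8 = False, y9 = False, y10 = True.
So y1=1, y2=0, y3=1, y4=1, y5=0, y6=0, y7=0, y8=0, y9=0, y10=1 is a satisfying assignment.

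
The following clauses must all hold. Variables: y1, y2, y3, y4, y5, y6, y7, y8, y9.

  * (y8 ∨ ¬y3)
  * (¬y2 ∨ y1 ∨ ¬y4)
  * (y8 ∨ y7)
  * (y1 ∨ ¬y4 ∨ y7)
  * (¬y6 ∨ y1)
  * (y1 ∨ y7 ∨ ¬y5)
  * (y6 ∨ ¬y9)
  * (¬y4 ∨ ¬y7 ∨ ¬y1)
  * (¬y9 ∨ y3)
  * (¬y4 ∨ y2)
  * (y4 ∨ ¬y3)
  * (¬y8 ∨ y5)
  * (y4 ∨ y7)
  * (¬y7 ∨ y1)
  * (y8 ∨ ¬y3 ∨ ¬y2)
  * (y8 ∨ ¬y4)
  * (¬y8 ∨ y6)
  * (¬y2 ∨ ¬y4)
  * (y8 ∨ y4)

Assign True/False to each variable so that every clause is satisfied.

y9 occurs only negated in the remaining clauses — set y9 = False.
Try y1 = True.
Try y2 = False.
  then y4 is forced to False.
  then y3 is forced to False.
  then y7 is forced to True.
  then y8 is forced to True.
  then y5 is forced to True.
  then y6 is forced to True.
Every clause has at least one true literal under this assignment.

y1=True  y2=False  y3=False  y4=False  y5=True  y6=True  y7=True  y8=True  y9=False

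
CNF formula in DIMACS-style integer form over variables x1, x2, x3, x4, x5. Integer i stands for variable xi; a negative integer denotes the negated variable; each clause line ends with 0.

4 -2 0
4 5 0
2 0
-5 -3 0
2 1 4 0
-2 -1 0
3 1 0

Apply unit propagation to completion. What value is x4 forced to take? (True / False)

(x2) is a unit clause: x2 = True.
In (x4 ∨ ¬x2), ¬x2 is now false; x4 must hold, so x4 = True.

True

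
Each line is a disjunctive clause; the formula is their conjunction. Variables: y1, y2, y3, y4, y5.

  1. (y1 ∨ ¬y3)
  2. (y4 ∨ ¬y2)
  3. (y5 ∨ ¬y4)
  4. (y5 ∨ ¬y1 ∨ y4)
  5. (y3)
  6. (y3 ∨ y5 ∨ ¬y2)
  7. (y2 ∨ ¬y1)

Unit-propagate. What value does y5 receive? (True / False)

True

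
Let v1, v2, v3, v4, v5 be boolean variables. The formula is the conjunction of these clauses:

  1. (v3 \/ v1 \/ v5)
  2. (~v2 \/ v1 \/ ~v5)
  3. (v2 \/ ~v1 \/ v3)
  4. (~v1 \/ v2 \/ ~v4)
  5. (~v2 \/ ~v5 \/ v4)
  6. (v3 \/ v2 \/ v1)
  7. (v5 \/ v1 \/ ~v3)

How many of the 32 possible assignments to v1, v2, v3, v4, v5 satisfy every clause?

Case analysis on v1 and v2:
  v1=T, v2=T: v3 free; 3 ways for (v4,v5) × 2^1 = 6.
  v1=T, v2=F: remaining (v3,v4,v5) ∈ {(T,F,F); (T,F,T)} — 2.
  v1=F, v2=T: a clause becomes empty — 0.
  v1=F, v2=F: remaining (v3,v4,v5) ∈ {(T,F,T); (T,T,T)} — 2.
Total: 6 + 2 + 0 + 2 = 10.

10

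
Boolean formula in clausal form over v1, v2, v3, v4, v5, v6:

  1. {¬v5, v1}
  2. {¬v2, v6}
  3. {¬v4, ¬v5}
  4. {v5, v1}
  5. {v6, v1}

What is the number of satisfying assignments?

18

Split on v1, then v5.
  v1=1, v5=1: v3 free; 3 ways for (v2,v4,v6) × 2^1 = 6.
  v1=1, v5=0: v3, v4 free; 3 ways for (v2,v6) × 2^2 = 12.
  v1=0, v5=1: a clause becomes empty — 0.
  v1=0, v5=0: a clause becomes empty — 0.
Total: 6 + 12 + 0 + 0 = 18.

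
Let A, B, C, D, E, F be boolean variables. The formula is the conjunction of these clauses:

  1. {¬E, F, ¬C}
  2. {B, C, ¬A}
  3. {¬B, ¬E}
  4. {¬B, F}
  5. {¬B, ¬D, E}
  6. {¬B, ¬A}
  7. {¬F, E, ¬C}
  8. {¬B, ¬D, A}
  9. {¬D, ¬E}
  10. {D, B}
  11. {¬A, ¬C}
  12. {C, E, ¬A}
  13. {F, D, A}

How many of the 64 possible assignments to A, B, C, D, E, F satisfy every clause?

4

The models are:
  A=F B=F C=F D=T E=F F=F
  A=F B=F C=F D=T E=F F=T
  A=F B=F C=T D=T E=F F=F
  A=F B=T C=F D=F E=F F=T
Count: 4.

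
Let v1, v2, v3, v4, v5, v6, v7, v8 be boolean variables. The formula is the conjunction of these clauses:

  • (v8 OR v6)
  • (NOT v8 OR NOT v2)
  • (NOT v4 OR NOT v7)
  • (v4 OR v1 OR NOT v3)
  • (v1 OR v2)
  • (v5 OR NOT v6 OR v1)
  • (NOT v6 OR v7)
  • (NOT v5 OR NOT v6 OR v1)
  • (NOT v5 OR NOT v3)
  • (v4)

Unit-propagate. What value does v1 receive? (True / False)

(v4) is a unit clause: v4 = True.
In (NOT v7 OR NOT v4), NOT v4 is now false; NOT v7 must hold, so v7 = False.
In (v7 OR NOT v6), v7 is now false; NOT v6 must hold, so v6 = False.
(v8 OR v6) with v6 = False leaves only v8, so v8 = True.
In (NOT v2 OR NOT v8), NOT v8 is now false; NOT v2 must hold, so v2 = False.
(v1 OR v2) with v2 = False leaves only v1, so v1 = True.

True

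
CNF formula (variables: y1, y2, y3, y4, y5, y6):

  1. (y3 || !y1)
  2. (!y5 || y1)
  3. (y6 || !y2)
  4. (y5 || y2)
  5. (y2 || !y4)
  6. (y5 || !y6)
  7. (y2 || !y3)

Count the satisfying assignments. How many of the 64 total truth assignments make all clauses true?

2

The models are:
  y1=1 y2=1 y3=1 y4=0 y5=1 y6=1
  y1=1 y2=1 y3=1 y4=1 y5=1 y6=1
Count: 2.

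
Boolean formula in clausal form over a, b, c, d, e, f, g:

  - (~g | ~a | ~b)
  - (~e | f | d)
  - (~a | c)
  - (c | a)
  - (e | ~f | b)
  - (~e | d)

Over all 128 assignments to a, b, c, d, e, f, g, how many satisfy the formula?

34

Case analysis on a and e:
  a=T, e=T: f free; 3 ways for (b,c,d,g) × 2^1 = 6.
  a=T, e=F: d free; 4 ways for (b,c,f,g) × 2^1 = 8.
  a=F, e=T: forces c=T; d=T; b, f, g free → 2^3 = 8.
  a=F, e=F: d, g free; 3 ways for (b,c,f) × 2^2 = 12.
Total: 6 + 8 + 8 + 12 = 34.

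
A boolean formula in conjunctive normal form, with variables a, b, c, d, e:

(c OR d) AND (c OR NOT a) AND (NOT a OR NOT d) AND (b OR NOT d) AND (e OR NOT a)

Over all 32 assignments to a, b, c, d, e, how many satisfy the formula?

10

Split on a, then d.
  a=T, d=T: a clause becomes empty — 0.
  a=T, d=F: remaining (b,c,e) ∈ {(F,T,T); (T,T,T)} — 2.
  a=F, d=T: remaining (b,c,e) ∈ {(T,F,F); (T,F,T); (T,T,F); (T,T,T)} — 4.
  a=F, d=F: remaining (b,c,e) ∈ {(F,T,F); (F,T,T); (T,T,F); (T,T,T)} — 4.
Total: 0 + 2 + 4 + 4 = 10.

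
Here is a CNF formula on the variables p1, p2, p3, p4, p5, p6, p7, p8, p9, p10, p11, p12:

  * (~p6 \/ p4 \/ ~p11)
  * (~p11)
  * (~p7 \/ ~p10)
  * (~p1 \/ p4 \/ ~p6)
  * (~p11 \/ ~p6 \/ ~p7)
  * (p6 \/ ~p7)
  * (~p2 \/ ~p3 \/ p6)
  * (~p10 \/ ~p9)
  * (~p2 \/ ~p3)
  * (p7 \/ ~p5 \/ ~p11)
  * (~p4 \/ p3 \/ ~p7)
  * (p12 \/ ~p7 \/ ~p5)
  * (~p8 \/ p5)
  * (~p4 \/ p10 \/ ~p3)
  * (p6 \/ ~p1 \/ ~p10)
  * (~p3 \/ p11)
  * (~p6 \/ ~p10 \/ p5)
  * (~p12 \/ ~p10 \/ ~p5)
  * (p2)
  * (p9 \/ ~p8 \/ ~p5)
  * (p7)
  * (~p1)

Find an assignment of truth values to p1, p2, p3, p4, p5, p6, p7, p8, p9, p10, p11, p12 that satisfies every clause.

p1 = F  p2 = T  p3 = F  p4 = F  p5 = T  p6 = T  p7 = T  p8 = F  p9 = T  p10 = F  p11 = F  p12 = T

Unit propagation: (~p11) forces p11 = False.
(~p3) is a unit clause, so p3 = False.
(p2) is a unit clause, so p2 = True.
(p7) is a unit clause, so p7 = True.
(~p10) is a unit clause, so p10 = False.
Unit propagation: (p6) forces p6 = True.
Unit propagation: (~p4) forces p4 = False.
Unit propagation: (~p1) forces p1 = False.
p8 occurs only negated in the remaining clauses — set p8 = False.
p9 occurs only positively in the remaining clauses — set p9 = True.
Set p5 = True and propagate.
  then p12 is forced to True.
Every clause has at least one true literal under this assignment.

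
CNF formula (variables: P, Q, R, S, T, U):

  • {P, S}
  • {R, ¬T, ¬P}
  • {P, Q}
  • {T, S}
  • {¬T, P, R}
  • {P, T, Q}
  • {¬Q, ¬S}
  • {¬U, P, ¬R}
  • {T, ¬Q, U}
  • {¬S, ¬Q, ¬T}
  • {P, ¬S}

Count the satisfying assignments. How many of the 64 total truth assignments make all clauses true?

10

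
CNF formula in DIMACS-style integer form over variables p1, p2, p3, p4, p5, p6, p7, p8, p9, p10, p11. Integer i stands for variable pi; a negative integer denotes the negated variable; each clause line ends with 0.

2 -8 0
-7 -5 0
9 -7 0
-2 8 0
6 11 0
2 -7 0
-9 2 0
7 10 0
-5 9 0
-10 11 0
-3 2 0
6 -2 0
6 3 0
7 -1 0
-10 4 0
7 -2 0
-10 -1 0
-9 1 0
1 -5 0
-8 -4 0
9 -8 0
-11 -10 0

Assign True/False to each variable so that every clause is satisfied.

p1=1, p2=1, p3=1, p4=0, p5=0, p6=1, p7=1, p8=1, p9=1, p10=0, p11=0

Check each clause:
  1. (p2 || !p8) — p2 is true.
  2. (!p7 || !p5) — !p5 is true.
  3. (p9 || !p7) — p9 is true.
  4. (!p2 || p8) — p8 is true.
  5. (p6 || p11) — p6 is true.
  6. (p2 || !p7) — p2 is true.
  7. (p2 || !p9) — p2 is true.
  8. (p10 || p7) — p7 is true.
  9. (!p5 || p9) — p9 is true.
  10. (p11 || !p10) — !p10 is true.
  11. (!p3 || p2) — p2 is true.
  12. (p6 || !p2) — p6 is true.
  13. (p3 || p6) — p3 is true.
  14. (p7 || !p1) — p7 is true.
  15. (!p10 || p4) — !p10 is true.
  16. (!p2 || p7) — p7 is true.
  17. (!p1 || !p10) — !p10 is true.
  18. (!p9 || p1) — p1 is true.
  19. (p1 || !p5) — p1 is true.
  20. (!p4 || !p8) — !p4 is true.
  21. (!p8 || p9) — p9 is true.
  22. (!p10 || !p11) — !p11 is true.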